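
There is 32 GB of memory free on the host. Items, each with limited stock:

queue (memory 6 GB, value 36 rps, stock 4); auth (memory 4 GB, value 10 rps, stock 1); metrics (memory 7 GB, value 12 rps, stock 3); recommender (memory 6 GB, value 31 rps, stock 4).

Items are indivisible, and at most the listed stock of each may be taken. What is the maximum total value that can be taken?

175 rps

Top feasible selections:
- 4×queue + 1×recommender: memory 30, value 175
- 3×queue + 2×recommender: memory 30, value 170
Best: 175 rps.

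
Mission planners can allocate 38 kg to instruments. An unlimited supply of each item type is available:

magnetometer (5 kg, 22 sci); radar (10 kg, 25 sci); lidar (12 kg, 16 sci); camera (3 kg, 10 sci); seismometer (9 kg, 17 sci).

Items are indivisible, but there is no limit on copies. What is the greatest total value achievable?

Best value-per-unit is magnetometer at 22/5; filling with it alone gives 7×22 = 154.
Optimal mix: 7×magnetometer + 1×camera → mass 38, value 164.

164 sci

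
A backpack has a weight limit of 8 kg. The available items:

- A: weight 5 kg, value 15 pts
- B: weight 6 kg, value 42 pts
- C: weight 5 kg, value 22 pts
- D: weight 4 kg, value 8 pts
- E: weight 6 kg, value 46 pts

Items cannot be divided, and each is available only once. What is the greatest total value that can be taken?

46 pts

Check high-value combinations within 8 kg:
- E: weight 6, value 46
- B: weight 6, value 42
- C: weight 5, value 22
- A: weight 5, value 15
Best: 46 pts.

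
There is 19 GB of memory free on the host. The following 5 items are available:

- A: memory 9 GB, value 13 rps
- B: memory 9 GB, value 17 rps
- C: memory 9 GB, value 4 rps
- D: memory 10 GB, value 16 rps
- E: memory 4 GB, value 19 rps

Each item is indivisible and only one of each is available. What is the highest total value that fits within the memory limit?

36 rps

Check high-value combinations within 19 GB:
- B+E: memory 9+4=13, value 17+19=36
- D+E: memory 10+4=14, value 16+19=35
- B+D: memory 9+10=19, value 17+16=33
Best: 36 rps.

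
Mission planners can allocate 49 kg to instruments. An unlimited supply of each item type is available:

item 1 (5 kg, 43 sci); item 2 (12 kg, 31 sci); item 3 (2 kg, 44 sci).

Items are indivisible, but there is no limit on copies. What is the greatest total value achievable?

Best value-per-unit is item 3 at 44/2, and filling with it alone uses mass 24×2=48. No mix of the others beats 24×44 = 1056.

1056 sci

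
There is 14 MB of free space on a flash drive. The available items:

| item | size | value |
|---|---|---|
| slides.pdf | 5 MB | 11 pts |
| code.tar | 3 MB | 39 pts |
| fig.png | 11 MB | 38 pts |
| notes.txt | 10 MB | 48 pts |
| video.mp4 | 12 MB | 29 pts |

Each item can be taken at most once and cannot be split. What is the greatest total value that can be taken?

87 pts

Check high-value combinations within 14 MB:
- code.tar+notes.txt: size 3+10=13, value 39+48=87
- code.tar+fig.png: size 3+11=14, value 39+38=77
- slides.pdf+code.tar: size 5+3=8, value 11+39=50
- notes.txt: size 10, value 48
Best: 87 pts.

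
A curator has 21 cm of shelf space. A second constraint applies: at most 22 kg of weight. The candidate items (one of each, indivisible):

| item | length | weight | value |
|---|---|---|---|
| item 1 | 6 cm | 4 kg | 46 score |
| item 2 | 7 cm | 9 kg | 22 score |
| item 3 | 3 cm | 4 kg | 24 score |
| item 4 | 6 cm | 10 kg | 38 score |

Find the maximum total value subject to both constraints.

108 score

Feasible sets respecting both limits:
- item 1+item 3+item 4: length 15, weight 18, value 108
- item 1+item 2+item 3: length 16, weight 17, value 92
- item 1+item 4: length 12, weight 14, value 84
- item 1+item 3: length 9, weight 8, value 70
Best: 108 score.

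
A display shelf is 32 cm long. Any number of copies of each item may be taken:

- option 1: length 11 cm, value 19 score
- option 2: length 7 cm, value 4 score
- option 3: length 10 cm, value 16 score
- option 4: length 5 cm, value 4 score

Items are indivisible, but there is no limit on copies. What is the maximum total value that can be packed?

54 score

Best value-per-unit is option 1 at 19/11; filling with it alone gives 2×19 = 38.
Optimal mix: 2×option 1 + 1×option 3 → length 32, value 54.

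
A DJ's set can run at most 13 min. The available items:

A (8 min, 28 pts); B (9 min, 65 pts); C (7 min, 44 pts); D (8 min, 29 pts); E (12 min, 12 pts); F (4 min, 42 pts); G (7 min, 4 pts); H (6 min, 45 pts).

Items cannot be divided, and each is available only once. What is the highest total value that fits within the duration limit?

107 pts

This is a 0/1 knapsack; check combinations near the capacity.
- B+F: duration 9+4=13, value 65+42=107
- C+H: duration 7+6=13, value 44+45=89
- F+H: duration 4+6=10, value 42+45=87
- C+F: duration 7+4=11, value 44+42=86
Best: 107 pts.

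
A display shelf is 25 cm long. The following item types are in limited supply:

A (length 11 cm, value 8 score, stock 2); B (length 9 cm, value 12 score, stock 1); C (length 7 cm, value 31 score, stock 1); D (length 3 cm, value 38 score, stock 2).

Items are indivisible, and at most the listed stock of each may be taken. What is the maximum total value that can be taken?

119 score

Best selections within length 25 and stock limits:
- 1×B + 1×C + 2×D: length 22, value 119
- 1×A + 1×C + 2×D: length 24, value 115
- 1×C + 2×D: length 13, value 107
- 1×B + 2×D: length 15, value 88
Best: 119 score.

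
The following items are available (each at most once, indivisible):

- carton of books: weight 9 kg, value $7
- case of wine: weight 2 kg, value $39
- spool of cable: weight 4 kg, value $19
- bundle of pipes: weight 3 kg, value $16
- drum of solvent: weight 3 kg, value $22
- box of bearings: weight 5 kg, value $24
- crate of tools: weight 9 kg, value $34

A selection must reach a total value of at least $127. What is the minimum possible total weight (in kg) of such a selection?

21

Subsets with value ≥ 127, sorted by total weight:
- case of wine+spool of cable+bundle of pipes+drum of solvent+crate of tools: weight 21, value 130
- case of wine+bundle of pipes+drum of solvent+box of bearings+crate of tools: weight 22, value 135
- case of wine+spool of cable+drum of solvent+box of bearings+crate of tools: weight 23, value 138
- case of wine+spool of cable+bundle of pipes+box of bearings+crate of tools: weight 23, value 132
Minimum weight: 21 kg.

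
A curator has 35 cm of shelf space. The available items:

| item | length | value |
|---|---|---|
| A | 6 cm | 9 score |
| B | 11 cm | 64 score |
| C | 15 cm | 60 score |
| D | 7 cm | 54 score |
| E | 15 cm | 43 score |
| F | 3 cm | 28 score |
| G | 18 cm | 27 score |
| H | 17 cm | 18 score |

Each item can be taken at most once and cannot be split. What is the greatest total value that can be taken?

Check high-value combinations within 35 cm:
- B+C+D: length 11+15+7=33, value 64+60+54=178
- B+D+E: length 11+7+15=33, value 64+54+43=161
- A+B+C+F: length 6+11+15+3=35, value 9+64+60+28=161
- A+B+D+F: length 6+11+7+3=27, value 9+64+54+28=155
Best: 178 score.

178 score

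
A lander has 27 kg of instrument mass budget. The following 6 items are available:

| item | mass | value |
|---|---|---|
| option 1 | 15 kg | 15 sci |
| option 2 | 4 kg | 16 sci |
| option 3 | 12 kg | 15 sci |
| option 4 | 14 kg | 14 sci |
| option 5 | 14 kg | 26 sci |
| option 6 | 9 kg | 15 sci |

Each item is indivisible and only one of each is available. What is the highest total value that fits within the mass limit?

This is a 0/1 knapsack; check combinations near the capacity.
- option 2+option 5+option 6: mass 4+14+9=27, value 16+26+15=57
- option 2+option 3+option 6: mass 4+12+9=25, value 16+15+15=46
- option 2+option 4+option 6: mass 4+14+9=27, value 16+14+15=45
Best: 57 sci.

57 sci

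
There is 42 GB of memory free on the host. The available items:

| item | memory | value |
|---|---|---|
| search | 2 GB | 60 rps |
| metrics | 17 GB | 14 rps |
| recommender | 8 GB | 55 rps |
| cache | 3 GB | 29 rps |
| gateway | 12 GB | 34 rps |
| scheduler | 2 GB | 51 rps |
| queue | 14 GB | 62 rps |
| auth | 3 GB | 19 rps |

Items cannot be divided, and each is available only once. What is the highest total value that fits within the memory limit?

Check high-value combinations within 42 GB:
- search+recommender+cache+gateway+scheduler+queue: memory 2+8+3+12+2+14=41, value 60+55+29+34+51+62=291
- search+recommender+gateway+scheduler+queue+auth: memory 2+8+12+2+14+3=41, value 60+55+34+51+62+19=281
- search+recommender+cache+scheduler+queue+auth: memory 2+8+3+2+14+3=32, value 60+55+29+51+62+19=276
Best: 291 rps.

291 rps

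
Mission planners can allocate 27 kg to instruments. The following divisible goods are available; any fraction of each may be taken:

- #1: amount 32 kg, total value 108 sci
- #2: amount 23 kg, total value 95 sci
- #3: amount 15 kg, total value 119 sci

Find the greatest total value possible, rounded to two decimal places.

168.57

Take in order of value per unit:
- #3 (119/15 per unit): all 15 → value 119, running total 119.00
- #2 (95/23 per unit): 12 of 23 → value 12×95/23 = 49.5652, running total 168.57
Total 168.57.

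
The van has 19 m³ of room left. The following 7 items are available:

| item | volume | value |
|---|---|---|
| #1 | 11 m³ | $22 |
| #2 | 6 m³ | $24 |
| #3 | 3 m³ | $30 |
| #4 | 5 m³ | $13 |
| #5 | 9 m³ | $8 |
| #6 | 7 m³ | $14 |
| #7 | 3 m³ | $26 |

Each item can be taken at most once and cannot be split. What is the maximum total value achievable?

$94

This is a 0/1 knapsack; check combinations near the capacity.
- #2+#3+#6+#7: volume 6+3+7+3=19, value 24+30+14+26=94
- #2+#3+#4+#7: volume 6+3+5+3=17, value 24+30+13+26=93
- #3+#4+#6+#7: volume 3+5+7+3=18, value 30+13+14+26=83
- #2+#3+#7: volume 6+3+3=12, value 24+30+26=80
Best: $94.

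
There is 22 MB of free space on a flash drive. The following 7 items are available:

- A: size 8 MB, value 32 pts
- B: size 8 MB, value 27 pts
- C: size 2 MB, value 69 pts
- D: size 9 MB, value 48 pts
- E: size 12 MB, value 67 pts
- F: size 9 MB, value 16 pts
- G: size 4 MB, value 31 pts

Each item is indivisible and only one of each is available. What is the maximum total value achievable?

Check high-value combinations within 22 MB:
- A+C+E: size 8+2+12=22, value 32+69+67=168
- C+E+G: size 2+12+4=18, value 69+67+31=167
- B+C+E: size 8+2+12=22, value 27+69+67=163
Best: 168 pts.

168 pts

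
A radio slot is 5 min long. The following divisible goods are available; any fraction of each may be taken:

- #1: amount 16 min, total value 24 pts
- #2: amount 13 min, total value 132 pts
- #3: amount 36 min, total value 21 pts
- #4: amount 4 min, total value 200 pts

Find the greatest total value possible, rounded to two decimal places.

Take in order of value per unit:
- #4 (200/4 per unit): all 4 → value 200, running total 200.00
- #2 (132/13 per unit): 1 of 13 → value 1×132/13 = 10.1538, running total 210.15
Total 210.15.

210.15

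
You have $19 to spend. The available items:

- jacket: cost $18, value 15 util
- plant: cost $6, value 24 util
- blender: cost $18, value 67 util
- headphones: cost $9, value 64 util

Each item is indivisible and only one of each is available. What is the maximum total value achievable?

88 util

Check high-value combinations within $19:
- plant+headphones: cost 6+9=15, value 24+64=88
- blender: cost 18, value 67
- headphones: cost 9, value 64
- plant: cost 6, value 24
Best: 88 util.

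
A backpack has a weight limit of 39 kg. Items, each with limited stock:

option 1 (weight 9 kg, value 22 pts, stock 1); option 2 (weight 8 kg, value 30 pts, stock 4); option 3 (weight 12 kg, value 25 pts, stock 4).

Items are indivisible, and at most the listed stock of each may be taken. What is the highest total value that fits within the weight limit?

Top feasible selections:
- 4×option 2: weight 32, value 120
- 3×option 2 + 1×option 3: weight 36, value 115
Best: 120 pts.

120 pts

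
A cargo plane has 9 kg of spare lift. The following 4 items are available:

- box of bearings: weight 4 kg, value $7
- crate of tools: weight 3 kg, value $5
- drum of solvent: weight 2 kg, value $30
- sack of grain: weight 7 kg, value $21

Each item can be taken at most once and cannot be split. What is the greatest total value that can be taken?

$51

Check high-value combinations within 9 kg:
- drum of solvent+sack of grain: weight 2+7=9, value 30+21=51
- box of bearings+crate of tools+drum of solvent: weight 4+3+2=9, value 7+5+30=42
- box of bearings+drum of solvent: weight 4+2=6, value 7+30=37
Best: $51.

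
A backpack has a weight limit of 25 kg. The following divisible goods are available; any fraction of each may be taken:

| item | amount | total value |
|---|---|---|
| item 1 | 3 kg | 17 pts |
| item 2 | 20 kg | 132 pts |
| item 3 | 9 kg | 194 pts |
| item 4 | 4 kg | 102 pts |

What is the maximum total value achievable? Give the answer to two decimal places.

375.20

Take in order of value per unit:
- item 4 (102/4 per unit): all 4 → value 102, running total 102.00
- item 3 (194/9 per unit): all 9 → value 194, running total 296.00
- item 2 (132/20 per unit): 12 of 20 → value 12×132/20 = 79.2000, running total 375.20
Total 375.20.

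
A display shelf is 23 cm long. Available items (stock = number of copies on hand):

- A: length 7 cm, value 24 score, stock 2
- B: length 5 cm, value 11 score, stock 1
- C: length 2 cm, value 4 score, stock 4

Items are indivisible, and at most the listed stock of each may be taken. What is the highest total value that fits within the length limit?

67 score

Best selections within length 23 and stock limits:
- 2×A + 1×B + 2×C: length 23, value 67
- 2×A + 4×C: length 22, value 64
- 2×A + 1×B + 1×C: length 21, value 63
Best: 67 score.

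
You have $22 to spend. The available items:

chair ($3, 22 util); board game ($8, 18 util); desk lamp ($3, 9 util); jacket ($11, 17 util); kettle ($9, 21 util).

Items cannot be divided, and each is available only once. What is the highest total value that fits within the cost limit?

Check high-value combinations within $22:
- chair+board game+kettle: cost 3+8+9=20, value 22+18+21=61
- chair+board game+jacket: cost 3+8+11=22, value 22+18+17=57
- chair+desk lamp+kettle: cost 3+3+9=15, value 22+9+21=52
- chair+board game+desk lamp: cost 3+8+3=14, value 22+18+9=49
- chair+desk lamp+jacket: cost 3+3+11=17, value 22+9+17=48
Best: 61 util.

61 util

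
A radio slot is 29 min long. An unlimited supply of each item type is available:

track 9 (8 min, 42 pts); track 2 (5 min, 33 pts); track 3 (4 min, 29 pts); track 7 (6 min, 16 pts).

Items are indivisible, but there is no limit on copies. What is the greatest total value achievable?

Best value-per-unit is track 3 at 29/4; filling with it alone gives 7×29 = 203.
Optimal mix: 1×track 2 + 6×track 3 → duration 29, value 207.

207 pts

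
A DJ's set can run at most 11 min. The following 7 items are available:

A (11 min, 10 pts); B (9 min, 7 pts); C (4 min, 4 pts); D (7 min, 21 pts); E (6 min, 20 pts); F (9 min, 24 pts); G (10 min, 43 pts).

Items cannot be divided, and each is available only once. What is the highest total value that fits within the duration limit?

43 pts

This is a 0/1 knapsack; check combinations near the capacity.
- G: duration 10, value 43
- C+D: duration 4+7=11, value 4+21=25
- F: duration 9, value 24
- C+E: duration 4+6=10, value 4+20=24
Best: 43 pts.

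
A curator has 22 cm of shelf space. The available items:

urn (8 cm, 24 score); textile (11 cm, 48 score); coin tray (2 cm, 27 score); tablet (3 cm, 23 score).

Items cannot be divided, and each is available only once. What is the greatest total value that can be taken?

99 score

Check high-value combinations within 22 cm:
- urn+textile+coin tray: length 8+11+2=21, value 24+48+27=99
- textile+coin tray+tablet: length 11+2+3=16, value 48+27+23=98
- urn+textile+tablet: length 8+11+3=22, value 24+48+23=95
- textile+coin tray: length 11+2=13, value 48+27=75
Best: 99 score.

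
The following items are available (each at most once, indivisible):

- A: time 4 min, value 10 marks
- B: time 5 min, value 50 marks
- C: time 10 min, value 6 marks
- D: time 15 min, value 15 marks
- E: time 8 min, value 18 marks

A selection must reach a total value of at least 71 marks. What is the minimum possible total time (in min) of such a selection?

Subsets with value ≥ 71, sorted by total time:
- A+B+E: time 17, value 78
- B+C+E: time 23, value 74
Minimum time: 17 min.

17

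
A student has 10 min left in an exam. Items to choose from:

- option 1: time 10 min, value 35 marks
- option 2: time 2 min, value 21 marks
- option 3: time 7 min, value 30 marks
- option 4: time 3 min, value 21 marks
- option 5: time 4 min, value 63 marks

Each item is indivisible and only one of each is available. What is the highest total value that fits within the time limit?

105 marks

Check high-value combinations within 10 min:
- option 2+option 4+option 5: time 2+3+4=9, value 21+21+63=105
- option 2+option 5: time 2+4=6, value 21+63=84
- option 4+option 5: time 3+4=7, value 21+63=84
Best: 105 marks.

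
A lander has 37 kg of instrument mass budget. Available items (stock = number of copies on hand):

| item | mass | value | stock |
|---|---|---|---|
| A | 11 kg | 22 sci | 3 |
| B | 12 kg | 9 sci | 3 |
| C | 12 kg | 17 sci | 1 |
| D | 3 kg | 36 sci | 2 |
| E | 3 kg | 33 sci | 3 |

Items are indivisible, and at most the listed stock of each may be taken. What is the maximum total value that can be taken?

Top feasible selections:
- 2×A + 2×D + 3×E: mass 37, value 215
- 1×A + 2×D + 3×E: mass 26, value 193
Best: 215 sci.

215 sci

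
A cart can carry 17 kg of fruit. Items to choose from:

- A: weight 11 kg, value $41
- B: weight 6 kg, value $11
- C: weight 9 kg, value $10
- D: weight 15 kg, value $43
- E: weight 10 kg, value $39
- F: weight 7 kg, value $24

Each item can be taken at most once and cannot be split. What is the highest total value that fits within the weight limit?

$63

This is a 0/1 knapsack; check combinations near the capacity.
- E+F: weight 10+7=17, value 39+24=63
- A+B: weight 11+6=17, value 41+11=52
- B+E: weight 6+10=16, value 11+39=50
- D: weight 15, value 43
- A: weight 11, value 41
Best: $63.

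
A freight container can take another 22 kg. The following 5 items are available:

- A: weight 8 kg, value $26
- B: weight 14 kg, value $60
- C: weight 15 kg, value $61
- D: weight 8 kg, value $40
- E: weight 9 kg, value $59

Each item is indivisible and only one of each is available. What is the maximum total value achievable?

Check high-value combinations within 22 kg:
- B+D: weight 14+8=22, value 60+40=100
- D+E: weight 8+9=17, value 40+59=99
- A+B: weight 8+14=22, value 26+60=86
- A+E: weight 8+9=17, value 26+59=85
- A+D: weight 8+8=16, value 26+40=66
Best: $100.

$100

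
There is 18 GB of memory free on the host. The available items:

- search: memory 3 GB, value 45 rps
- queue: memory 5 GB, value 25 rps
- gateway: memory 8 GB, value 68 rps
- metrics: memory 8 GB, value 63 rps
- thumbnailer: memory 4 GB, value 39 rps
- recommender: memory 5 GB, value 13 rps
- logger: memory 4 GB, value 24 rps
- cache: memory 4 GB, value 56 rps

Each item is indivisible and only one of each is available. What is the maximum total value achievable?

This is a 0/1 knapsack; check combinations near the capacity.
- search+gateway+cache: memory 3+8+4=15, value 45+68+56=169
- search+queue+thumbnailer+cache: memory 3+5+4+4=16, value 45+25+39+56=165
- search+metrics+cache: memory 3+8+4=15, value 45+63+56=164
- search+thumbnailer+logger+cache: memory 3+4+4+4=15, value 45+39+24+56=164
- gateway+thumbnailer+cache: memory 8+4+4=16, value 68+39+56=163
Best: 169 rps.

169 rps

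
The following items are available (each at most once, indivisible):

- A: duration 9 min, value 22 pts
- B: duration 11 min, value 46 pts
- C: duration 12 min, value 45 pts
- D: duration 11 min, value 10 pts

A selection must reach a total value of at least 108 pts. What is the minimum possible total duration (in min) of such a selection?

Subsets with value ≥ 108, sorted by total duration:
- A+B+C: duration 32, value 113
- A+B+C+D: duration 43, value 123
Minimum duration: 32 min.

32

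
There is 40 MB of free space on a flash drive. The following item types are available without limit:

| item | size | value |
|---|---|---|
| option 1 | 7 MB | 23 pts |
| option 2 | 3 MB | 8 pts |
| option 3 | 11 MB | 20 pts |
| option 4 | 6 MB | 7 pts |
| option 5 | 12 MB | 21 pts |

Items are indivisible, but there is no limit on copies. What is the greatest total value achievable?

Best value-per-unit is option 1 at 23/7; filling with it alone gives 5×23 = 115.
Optimal mix: 4×option 1 + 4×option 2 → size 40, value 124.

124 pts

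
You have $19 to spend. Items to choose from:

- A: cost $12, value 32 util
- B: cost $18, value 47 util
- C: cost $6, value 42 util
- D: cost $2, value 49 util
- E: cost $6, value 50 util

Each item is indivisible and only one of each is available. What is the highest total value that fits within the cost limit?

Check high-value combinations within $19:
- C+D+E: cost 6+2+6=14, value 42+49+50=141
- D+E: cost 2+6=8, value 49+50=99
- C+E: cost 6+6=12, value 42+50=92
- C+D: cost 6+2=8, value 42+49=91
- A+E: cost 12+6=18, value 32+50=82
Best: 141 util.

141 util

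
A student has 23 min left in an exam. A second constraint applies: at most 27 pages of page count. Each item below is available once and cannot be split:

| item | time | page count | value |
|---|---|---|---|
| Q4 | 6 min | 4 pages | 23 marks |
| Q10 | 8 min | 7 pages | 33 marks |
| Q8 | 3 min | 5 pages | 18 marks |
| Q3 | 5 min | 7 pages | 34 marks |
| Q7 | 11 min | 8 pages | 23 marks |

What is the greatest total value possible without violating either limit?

Feasible sets respecting both limits:
- Q4+Q10+Q8+Q3: time 22, page count 23, value 108
- Q4+Q10+Q3: time 19, page count 18, value 90
- Q10+Q8+Q3: time 16, page count 19, value 85
Best: 108 marks.

108 marks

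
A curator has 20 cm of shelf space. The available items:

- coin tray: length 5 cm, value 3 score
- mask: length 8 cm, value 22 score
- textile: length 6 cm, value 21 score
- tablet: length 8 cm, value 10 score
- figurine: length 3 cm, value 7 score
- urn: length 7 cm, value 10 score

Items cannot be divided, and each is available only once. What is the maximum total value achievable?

50 score

Check high-value combinations within 20 cm:
- mask+textile+figurine: length 8+6+3=17, value 22+21+7=50
- coin tray+mask+textile: length 5+8+6=19, value 3+22+21=46
- mask+textile: length 8+6=14, value 22+21=43
Best: 50 score.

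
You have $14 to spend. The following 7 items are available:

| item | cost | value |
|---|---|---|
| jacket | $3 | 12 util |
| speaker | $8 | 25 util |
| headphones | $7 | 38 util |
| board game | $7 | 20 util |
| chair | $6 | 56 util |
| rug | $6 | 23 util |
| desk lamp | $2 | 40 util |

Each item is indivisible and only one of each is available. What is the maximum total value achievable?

Check high-value combinations within $14:
- chair+rug+desk lamp: cost 6+6+2=14, value 56+23+40=119
- jacket+chair+desk lamp: cost 3+6+2=11, value 12+56+40=108
- chair+desk lamp: cost 6+2=8, value 56+40=96
- headphones+chair: cost 7+6=13, value 38+56=94
- jacket+headphones+desk lamp: cost 3+7+2=12, value 12+38+40=90
Best: 119 util.

119 util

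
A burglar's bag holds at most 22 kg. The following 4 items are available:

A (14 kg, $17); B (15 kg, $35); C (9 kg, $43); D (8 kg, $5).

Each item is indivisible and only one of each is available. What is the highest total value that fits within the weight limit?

$48

This is a 0/1 knapsack; check combinations near the capacity.
- C+D: weight 9+8=17, value 43+5=48
- C: weight 9, value 43
- B: weight 15, value 35
- A+D: weight 14+8=22, value 17+5=22
- A: weight 14, value 17
Best: $48.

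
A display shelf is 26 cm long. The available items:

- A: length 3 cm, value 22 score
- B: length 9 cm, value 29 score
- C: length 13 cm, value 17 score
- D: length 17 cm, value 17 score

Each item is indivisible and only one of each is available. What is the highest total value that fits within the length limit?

Check high-value combinations within 26 cm:
- A+B+C: length 3+9+13=25, value 22+29+17=68
- A+B: length 3+9=12, value 22+29=51
- B+C: length 9+13=22, value 29+17=46
Best: 68 score.

68 score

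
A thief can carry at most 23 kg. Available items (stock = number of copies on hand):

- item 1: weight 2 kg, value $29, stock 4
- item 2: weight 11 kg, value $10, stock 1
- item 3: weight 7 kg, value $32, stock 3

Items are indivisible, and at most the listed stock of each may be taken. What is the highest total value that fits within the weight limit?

$180

Top feasible selections:
- 4×item 1 + 2×item 3: weight 22, value 180
- 3×item 1 + 2×item 3: weight 20, value 151
- 4×item 1 + 1×item 3: weight 15, value 148
- 4×item 1 + 1×item 2: weight 19, value 126
Best: $180.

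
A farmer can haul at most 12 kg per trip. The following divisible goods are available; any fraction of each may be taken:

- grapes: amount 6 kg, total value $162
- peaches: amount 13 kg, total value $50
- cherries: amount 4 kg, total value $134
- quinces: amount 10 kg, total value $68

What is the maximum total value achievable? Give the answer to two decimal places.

Take in order of value per unit:
- cherries (134/4 per unit): all 4 → value 134, running total 134.00
- grapes (162/6 per unit): all 6 → value 162, running total 296.00
- quinces (68/10 per unit): 2 of 10 → value 2×68/10 = 13.6000, running total 309.60
Total 309.60.

309.60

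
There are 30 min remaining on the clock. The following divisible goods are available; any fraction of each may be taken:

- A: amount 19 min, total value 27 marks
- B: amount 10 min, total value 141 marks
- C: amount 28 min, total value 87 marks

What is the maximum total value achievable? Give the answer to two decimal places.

203.14

Take in order of value per unit:
- B (141/10 per unit): all 10 → value 141, running total 141.00
- C (87/28 per unit): 20 of 28 → value 20×87/28 = 62.1429, running total 203.14
Total 203.14.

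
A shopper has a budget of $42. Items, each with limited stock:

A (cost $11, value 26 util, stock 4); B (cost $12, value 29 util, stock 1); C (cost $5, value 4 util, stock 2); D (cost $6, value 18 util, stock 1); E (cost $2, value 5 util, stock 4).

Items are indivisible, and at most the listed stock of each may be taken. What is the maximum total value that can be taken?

Top feasible selections:
- 2×A + 1×B + 1×D + 1×E: cost 42, value 104
- 3×A + 1×D + 1×E: cost 41, value 101
- 2×A + 1×B + 4×E: cost 42, value 101
- 2×A + 1×B + 1×D: cost 40, value 99
Best: 104 util.

104 util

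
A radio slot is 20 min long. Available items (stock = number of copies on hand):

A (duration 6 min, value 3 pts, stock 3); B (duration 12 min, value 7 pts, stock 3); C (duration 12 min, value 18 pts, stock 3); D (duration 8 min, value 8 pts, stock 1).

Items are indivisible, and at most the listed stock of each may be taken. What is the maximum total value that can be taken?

Top feasible selections:
- 1×C + 1×D: duration 20, value 26
- 1×A + 1×C: duration 18, value 21
- 1×C: duration 12, value 18
Best: 26 pts.

26 pts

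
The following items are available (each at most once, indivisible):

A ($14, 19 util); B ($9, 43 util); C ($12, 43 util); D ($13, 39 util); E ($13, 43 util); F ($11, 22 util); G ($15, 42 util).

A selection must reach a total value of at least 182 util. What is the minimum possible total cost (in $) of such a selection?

58

Subsets with value ≥ 182, sorted by total cost:
- B+C+D+E+F: cost 58, value 190
- B+C+E+F+G: cost 60, value 193
Minimum cost: 58 $.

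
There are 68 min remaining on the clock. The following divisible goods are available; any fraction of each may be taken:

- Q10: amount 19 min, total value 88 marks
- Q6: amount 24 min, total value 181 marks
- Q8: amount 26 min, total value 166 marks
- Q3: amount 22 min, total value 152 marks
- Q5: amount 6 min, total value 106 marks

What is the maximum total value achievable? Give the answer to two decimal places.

541.15

Take in order of value per unit:
- Q5 (106/6 per unit): all 6 → value 106, running total 106.00
- Q6 (181/24 per unit): all 24 → value 181, running total 287.00
- Q3 (152/22 per unit): all 22 → value 152, running total 439.00
- Q8 (166/26 per unit): 16 of 26 → value 16×166/26 = 102.1538, running total 541.15
Total 541.15.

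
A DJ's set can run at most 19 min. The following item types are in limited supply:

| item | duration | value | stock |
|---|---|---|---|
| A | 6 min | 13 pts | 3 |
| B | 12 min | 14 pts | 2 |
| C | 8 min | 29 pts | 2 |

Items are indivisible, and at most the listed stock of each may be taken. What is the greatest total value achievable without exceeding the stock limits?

58 pts

Best selections within duration 19 and stock limits:
- 2×C: duration 16, value 58
- 1×A + 1×C: duration 14, value 42
- 3×A: duration 18, value 39
Best: 58 pts.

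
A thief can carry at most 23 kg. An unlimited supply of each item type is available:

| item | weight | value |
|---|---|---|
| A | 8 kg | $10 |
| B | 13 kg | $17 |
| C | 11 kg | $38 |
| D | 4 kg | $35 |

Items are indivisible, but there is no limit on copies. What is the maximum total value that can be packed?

$175

Best value-per-unit is D at 35/4, and filling with it alone uses weight 5×4=20. No mix of the others beats 5×35 = 175.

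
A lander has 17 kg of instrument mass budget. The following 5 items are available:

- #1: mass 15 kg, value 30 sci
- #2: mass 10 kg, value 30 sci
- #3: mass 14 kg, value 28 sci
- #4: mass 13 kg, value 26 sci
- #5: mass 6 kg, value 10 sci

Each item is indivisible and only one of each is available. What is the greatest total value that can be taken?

Check high-value combinations within 17 kg:
- #2+#5: mass 10+6=16, value 30+10=40
- #2: mass 10, value 30
- #1: mass 15, value 30
- #3: mass 14, value 28
- #4: mass 13, value 26
Best: 40 sci.

40 sci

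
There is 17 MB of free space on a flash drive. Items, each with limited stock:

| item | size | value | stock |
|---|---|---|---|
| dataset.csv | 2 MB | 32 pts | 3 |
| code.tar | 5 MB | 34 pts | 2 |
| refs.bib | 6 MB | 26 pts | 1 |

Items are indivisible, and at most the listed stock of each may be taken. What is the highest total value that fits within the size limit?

164 pts

Best selections within size 17 and stock limits:
- 3×dataset.csv + 2×code.tar: size 16, value 164
- 3×dataset.csv + 1×code.tar + 1×refs.bib: size 17, value 156
- 2×dataset.csv + 2×code.tar: size 14, value 132
- 3×dataset.csv + 1×code.tar: size 11, value 130
Best: 164 pts.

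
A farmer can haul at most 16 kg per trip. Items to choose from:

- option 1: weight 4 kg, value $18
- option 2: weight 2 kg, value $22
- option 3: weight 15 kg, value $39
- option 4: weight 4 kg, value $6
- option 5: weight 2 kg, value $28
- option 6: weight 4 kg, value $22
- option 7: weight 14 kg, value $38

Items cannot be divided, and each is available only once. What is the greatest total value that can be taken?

This is a 0/1 knapsack; check combinations near the capacity.
- option 1+option 2+option 4+option 5+option 6: weight 4+2+4+2+4=16, value 18+22+6+28+22=96
- option 1+option 2+option 5+option 6: weight 4+2+2+4=12, value 18+22+28+22=90
- option 2+option 4+option 5+option 6: weight 2+4+2+4=12, value 22+6+28+22=78
Best: $96.

$96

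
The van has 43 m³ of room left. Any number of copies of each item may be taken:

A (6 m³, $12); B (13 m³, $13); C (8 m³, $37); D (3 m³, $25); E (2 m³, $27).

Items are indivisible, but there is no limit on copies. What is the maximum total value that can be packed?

Best value-per-unit is E at 27/2, and filling with it alone uses volume 21×2=42. No mix of the others beats 21×27 = 567.

$567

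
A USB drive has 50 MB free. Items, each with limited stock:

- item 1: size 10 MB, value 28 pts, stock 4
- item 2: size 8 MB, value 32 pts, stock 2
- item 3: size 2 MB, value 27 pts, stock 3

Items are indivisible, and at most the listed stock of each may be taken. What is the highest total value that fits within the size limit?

202 pts

Best selections within size 50 and stock limits:
- 3×item 1 + 2×item 2 + 2×item 3: size 50, value 202
- 2×item 1 + 2×item 2 + 3×item 3: size 42, value 201
Best: 202 pts.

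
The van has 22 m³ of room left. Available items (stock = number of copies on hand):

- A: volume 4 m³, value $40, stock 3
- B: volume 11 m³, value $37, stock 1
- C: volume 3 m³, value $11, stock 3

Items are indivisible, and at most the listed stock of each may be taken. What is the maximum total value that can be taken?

$153

Best selections within volume 22 and stock limits:
- 3×A + 3×C: volume 21, value 153
- 3×A + 2×C: volume 18, value 142
Best: $153.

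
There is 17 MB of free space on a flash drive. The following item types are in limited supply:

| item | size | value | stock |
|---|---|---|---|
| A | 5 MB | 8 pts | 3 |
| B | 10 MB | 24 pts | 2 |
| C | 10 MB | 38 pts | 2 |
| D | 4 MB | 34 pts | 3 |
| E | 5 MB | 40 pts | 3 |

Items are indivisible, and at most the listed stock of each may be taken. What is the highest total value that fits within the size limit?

Top feasible selections:
- 3×D + 1×E: size 17, value 142
- 3×E: size 15, value 120
- 1×D + 2×E: size 14, value 114
- 1×A + 3×D: size 17, value 110
Best: 142 pts.

142 pts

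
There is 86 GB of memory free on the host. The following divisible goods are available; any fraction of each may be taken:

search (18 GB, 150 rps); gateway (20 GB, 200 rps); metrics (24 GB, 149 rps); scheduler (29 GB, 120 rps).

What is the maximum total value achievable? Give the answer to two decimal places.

598.31

Take in order of value per unit:
- gateway (200/20 per unit): all 20 → value 200, running total 200.00
- search (150/18 per unit): all 18 → value 150, running total 350.00
- metrics (149/24 per unit): all 24 → value 149, running total 499.00
- scheduler (120/29 per unit): 24 of 29 → value 24×120/29 = 99.3103, running total 598.31
Total 598.31.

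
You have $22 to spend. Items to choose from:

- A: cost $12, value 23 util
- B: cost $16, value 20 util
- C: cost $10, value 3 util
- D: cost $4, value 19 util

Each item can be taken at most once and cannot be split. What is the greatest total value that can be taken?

42 util

Check high-value combinations within $22:
- A+D: cost 12+4=16, value 23+19=42
- B+D: cost 16+4=20, value 20+19=39
- A+C: cost 12+10=22, value 23+3=26
Best: 42 util.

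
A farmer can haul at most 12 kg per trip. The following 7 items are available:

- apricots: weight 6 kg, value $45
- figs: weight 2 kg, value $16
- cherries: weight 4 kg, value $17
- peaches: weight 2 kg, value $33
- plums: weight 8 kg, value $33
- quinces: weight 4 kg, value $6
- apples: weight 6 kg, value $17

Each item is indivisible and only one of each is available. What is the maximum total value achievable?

$95

Check high-value combinations within 12 kg:
- apricots+cherries+peaches: weight 6+4+2=12, value 45+17+33=95
- apricots+figs+peaches: weight 6+2+2=10, value 45+16+33=94
- apricots+peaches+quinces: weight 6+2+4=12, value 45+33+6=84
- figs+peaches+plums: weight 2+2+8=12, value 16+33+33=82
- apricots+peaches: weight 6+2=8, value 45+33=78
Best: $95.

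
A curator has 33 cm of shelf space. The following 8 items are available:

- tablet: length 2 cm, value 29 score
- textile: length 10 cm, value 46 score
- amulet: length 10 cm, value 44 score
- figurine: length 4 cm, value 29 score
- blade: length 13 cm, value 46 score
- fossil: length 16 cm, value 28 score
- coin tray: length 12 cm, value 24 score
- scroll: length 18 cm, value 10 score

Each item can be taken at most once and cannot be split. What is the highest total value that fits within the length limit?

150 score

Check high-value combinations within 33 cm:
- tablet+textile+figurine+blade: length 2+10+4+13=29, value 29+46+29+46=150
- tablet+textile+amulet+figurine: length 2+10+10+4=26, value 29+46+44+29=148
- tablet+amulet+figurine+blade: length 2+10+4+13=29, value 29+44+29+46=148
- textile+amulet+blade: length 10+10+13=33, value 46+44+46=136
- tablet+textile+figurine+fossil: length 2+10+4+16=32, value 29+46+29+28=132
Best: 150 score.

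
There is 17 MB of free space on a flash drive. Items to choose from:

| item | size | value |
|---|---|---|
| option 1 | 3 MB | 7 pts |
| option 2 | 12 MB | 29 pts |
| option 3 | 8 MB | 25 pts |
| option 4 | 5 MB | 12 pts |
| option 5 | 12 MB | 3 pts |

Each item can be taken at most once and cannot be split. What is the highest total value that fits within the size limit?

This is a 0/1 knapsack; check combinations near the capacity.
- option 1+option 3+option 4: size 3+8+5=16, value 7+25+12=44
- option 2+option 4: size 12+5=17, value 29+12=41
- option 3+option 4: size 8+5=13, value 25+12=37
- option 1+option 2: size 3+12=15, value 7+29=36
- option 1+option 3: size 3+8=11, value 7+25=32
Best: 44 pts.

44 pts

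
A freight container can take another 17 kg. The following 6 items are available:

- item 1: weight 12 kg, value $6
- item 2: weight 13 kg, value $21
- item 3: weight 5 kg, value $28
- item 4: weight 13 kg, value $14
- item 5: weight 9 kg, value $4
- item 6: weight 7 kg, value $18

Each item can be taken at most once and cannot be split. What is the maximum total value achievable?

$46

This is a 0/1 knapsack; check combinations near the capacity.
- item 3+item 6: weight 5+7=12, value 28+18=46
- item 1+item 3: weight 12+5=17, value 6+28=34
- item 3+item 5: weight 5+9=14, value 28+4=32
- item 3: weight 5, value 28
- item 5+item 6: weight 9+7=16, value 4+18=22
Best: $46.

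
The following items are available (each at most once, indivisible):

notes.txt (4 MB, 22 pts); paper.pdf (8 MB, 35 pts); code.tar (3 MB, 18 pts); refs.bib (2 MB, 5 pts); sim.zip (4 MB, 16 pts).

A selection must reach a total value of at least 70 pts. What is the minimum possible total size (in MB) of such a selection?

Subsets with value ≥ 70, sorted by total size:
- notes.txt+paper.pdf+code.tar: size 15, value 75
- notes.txt+paper.pdf+sim.zip: size 16, value 73
- notes.txt+paper.pdf+code.tar+refs.bib: size 17, value 80
- paper.pdf+code.tar+refs.bib+sim.zip: size 17, value 74
Minimum size: 15 MB.

15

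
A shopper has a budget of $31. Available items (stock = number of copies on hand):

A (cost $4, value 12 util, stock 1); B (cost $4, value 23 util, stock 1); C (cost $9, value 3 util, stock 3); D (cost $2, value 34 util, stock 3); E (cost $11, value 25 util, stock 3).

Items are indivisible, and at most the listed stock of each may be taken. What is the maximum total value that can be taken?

162 util

Top feasible selections:
- 1×A + 1×B + 3×D + 1×E: cost 25, value 162
- 1×B + 1×C + 3×D + 1×E: cost 30, value 153
- 3×D + 2×E: cost 28, value 152
Best: 162 util.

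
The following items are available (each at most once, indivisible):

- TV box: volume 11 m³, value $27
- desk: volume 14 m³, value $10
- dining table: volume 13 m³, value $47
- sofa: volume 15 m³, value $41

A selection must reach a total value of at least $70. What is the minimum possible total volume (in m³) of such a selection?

24

Subsets with value ≥ 70, sorted by total volume:
- TV box+dining table: volume 24, value 74
- dining table+sofa: volume 28, value 88
- TV box+desk+dining table: volume 38, value 84
- TV box+dining table+sofa: volume 39, value 115
Minimum volume: 24 m³.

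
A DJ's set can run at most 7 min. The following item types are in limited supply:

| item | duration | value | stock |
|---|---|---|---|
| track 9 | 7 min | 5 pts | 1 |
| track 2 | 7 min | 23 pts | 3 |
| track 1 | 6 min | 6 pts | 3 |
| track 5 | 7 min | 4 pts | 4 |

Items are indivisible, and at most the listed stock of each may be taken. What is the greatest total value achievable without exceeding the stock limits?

Best selections within duration 7 and stock limits:
- 1×track 2: duration 7, value 23
- 1×track 1: duration 6, value 6
Best: 23 pts.

23 pts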